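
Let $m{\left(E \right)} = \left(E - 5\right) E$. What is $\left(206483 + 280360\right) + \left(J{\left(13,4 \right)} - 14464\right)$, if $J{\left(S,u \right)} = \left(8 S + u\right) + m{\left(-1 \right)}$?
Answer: $472493$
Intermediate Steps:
$m{\left(E \right)} = E \left(-5 + E\right)$ ($m{\left(E \right)} = \left(-5 + E\right) E = E \left(-5 + E\right)$)
$J{\left(S,u \right)} = 6 + u + 8 S$ ($J{\left(S,u \right)} = \left(8 S + u\right) - \left(-5 - 1\right) = \left(u + 8 S\right) - -6 = \left(u + 8 S\right) + 6 = 6 + u + 8 S$)
$\left(206483 + 280360\right) + \left(J{\left(13,4 \right)} - 14464\right) = \left(206483 + 280360\right) + \left(\left(6 + 4 + 8 \cdot 13\right) - 14464\right) = 486843 + \left(\left(6 + 4 + 104\right) - 14464\right) = 486843 + \left(114 - 14464\right) = 486843 - 14350 = 472493$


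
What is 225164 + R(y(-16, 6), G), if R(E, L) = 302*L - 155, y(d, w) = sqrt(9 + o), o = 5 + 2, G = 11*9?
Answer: 254907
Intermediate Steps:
G = 99
o = 7
y(d, w) = 4 (y(d, w) = sqrt(9 + 7) = sqrt(16) = 4)
R(E, L) = -155 + 302*L
225164 + R(y(-16, 6), G) = 225164 + (-155 + 302*99) = 225164 + (-155 + 29898) = 225164 + 29743 = 254907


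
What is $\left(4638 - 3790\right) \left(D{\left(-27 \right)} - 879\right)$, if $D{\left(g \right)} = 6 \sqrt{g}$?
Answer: $-745392 + 15264 i \sqrt{3} \approx -7.4539 \cdot 10^{5} + 26438.0 i$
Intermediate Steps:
$\left(4638 - 3790\right) \left(D{\left(-27 \right)} - 879\right) = \left(4638 - 3790\right) \left(6 \sqrt{-27} - 879\right) = 848 \left(6 \cdot 3 i \sqrt{3} - 879\right) = 848 \left(18 i \sqrt{3} - 879\right) = 848 \left(-879 + 18 i \sqrt{3}\right) = -745392 + 15264 i \sqrt{3}$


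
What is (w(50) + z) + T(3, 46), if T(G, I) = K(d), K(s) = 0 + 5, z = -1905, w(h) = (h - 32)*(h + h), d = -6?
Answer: -100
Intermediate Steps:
w(h) = 2*h*(-32 + h) (w(h) = (-32 + h)*(2*h) = 2*h*(-32 + h))
K(s) = 5
T(G, I) = 5
(w(50) + z) + T(3, 46) = (2*50*(-32 + 50) - 1905) + 5 = (2*50*18 - 1905) + 5 = (1800 - 1905) + 5 = -105 + 5 = -100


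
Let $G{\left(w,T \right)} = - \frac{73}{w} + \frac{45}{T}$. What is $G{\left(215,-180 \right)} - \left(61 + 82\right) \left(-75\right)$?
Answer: $\frac{9222993}{860} \approx 10724.0$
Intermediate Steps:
$G{\left(215,-180 \right)} - \left(61 + 82\right) \left(-75\right) = \left(- \frac{73}{215} + \frac{45}{-180}\right) - \left(61 + 82\right) \left(-75\right) = \left(\left(-73\right) \frac{1}{215} + 45 \left(- \frac{1}{180}\right)\right) - 143 \left(-75\right) = \left(- \frac{73}{215} - \frac{1}{4}\right) - -10725 = - \frac{507}{860} + 10725 = \frac{9222993}{860}$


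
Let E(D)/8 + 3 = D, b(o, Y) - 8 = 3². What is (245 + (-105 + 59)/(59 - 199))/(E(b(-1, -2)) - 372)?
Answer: -1321/1400 ≈ -0.94357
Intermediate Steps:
b(o, Y) = 17 (b(o, Y) = 8 + 3² = 8 + 9 = 17)
E(D) = -24 + 8*D
(245 + (-105 + 59)/(59 - 199))/(E(b(-1, -2)) - 372) = (245 + (-105 + 59)/(59 - 199))/((-24 + 8*17) - 372) = (245 - 46/(-140))/((-24 + 136) - 372) = (245 - 46*(-1/140))/(112 - 372) = (245 + 23/70)/(-260) = (17173/70)*(-1/260) = -1321/1400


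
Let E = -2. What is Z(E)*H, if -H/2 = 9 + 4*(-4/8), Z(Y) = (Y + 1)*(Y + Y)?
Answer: -56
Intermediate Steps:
Z(Y) = 2*Y*(1 + Y) (Z(Y) = (1 + Y)*(2*Y) = 2*Y*(1 + Y))
H = -14 (H = -2*(9 + 4*(-4/8)) = -2*(9 + 4*(-4*⅛)) = -2*(9 + 4*(-½)) = -2*(9 - 2) = -2*7 = -14)
Z(E)*H = (2*(-2)*(1 - 2))*(-14) = (2*(-2)*(-1))*(-14) = 4*(-14) = -56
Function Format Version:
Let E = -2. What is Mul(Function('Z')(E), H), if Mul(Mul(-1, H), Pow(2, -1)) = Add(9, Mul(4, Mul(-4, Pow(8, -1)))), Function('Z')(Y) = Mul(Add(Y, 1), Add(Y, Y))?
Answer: -56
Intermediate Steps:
Function('Z')(Y) = Mul(2, Y, Add(1, Y)) (Function('Z')(Y) = Mul(Add(1, Y), Mul(2, Y)) = Mul(2, Y, Add(1, Y)))
H = -14 (H = Mul(-2, Add(9, Mul(4, Mul(-4, Pow(8, -1))))) = Mul(-2, Add(9, Mul(4, Mul(-4, Rational(1, 8))))) = Mul(-2, Add(9, Mul(4, Rational(-1, 2)))) = Mul(-2, Add(9, -2)) = Mul(-2, 7) = -14)
Mul(Function('Z')(E), H) = Mul(Mul(2, -2, Add(1, -2)), -14) = Mul(Mul(2, -2, -1), -14) = Mul(4, -14) = -56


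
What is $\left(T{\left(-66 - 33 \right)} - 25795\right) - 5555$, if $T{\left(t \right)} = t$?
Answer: $-31449$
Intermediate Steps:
$\left(T{\left(-66 - 33 \right)} - 25795\right) - 5555 = \left(\left(-66 - 33\right) - 25795\right) - 5555 = \left(-99 - 25795\right) - 5555 = -25894 - 5555 = -31449$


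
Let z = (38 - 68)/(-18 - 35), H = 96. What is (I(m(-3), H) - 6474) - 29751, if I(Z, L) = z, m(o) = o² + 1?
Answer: -1919895/53 ≈ -36224.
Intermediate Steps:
m(o) = 1 + o²
z = 30/53 (z = -30/(-53) = -30*(-1/53) = 30/53 ≈ 0.56604)
I(Z, L) = 30/53
(I(m(-3), H) - 6474) - 29751 = (30/53 - 6474) - 29751 = -343092/53 - 29751 = -1919895/53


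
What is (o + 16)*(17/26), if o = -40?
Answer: -204/13 ≈ -15.692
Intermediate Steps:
(o + 16)*(17/26) = (-40 + 16)*(17/26) = -408/26 = -24*17/26 = -204/13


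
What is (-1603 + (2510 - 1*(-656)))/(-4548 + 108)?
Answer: -521/1480 ≈ -0.35203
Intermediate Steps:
(-1603 + (2510 - 1*(-656)))/(-4548 + 108) = (-1603 + (2510 + 656))/(-4440) = (-1603 + 3166)*(-1/4440) = 1563*(-1/4440) = -521/1480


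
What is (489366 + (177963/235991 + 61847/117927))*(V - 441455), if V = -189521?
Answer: -8593230448404405303040/27829710657 ≈ -3.0878e+11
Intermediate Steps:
(489366 + (177963/235991 + 61847/117927))*(V - 441455) = (489366 + (177963/235991 + 61847/117927))*(-189521 - 441455) = (489366 + (177963*(1/235991) + 61847*(1/117927)))*(-630976) = (489366 + (177963/235991 + 61847/117927))*(-630976) = (489366 + 35581978078/27829710657)*(-630976) = (13618949767351540/27829710657)*(-630976) = -8593230448404405303040/27829710657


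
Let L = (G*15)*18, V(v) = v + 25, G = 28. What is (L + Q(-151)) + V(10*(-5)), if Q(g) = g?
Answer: 7384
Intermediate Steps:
V(v) = 25 + v
L = 7560 (L = (28*15)*18 = 420*18 = 7560)
(L + Q(-151)) + V(10*(-5)) = (7560 - 151) + (25 + 10*(-5)) = 7409 + (25 - 50) = 7409 - 25 = 7384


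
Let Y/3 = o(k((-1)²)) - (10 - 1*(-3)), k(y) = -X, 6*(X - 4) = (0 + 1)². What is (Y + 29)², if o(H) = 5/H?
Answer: 4624/25 ≈ 184.96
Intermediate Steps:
X = 25/6 (X = 4 + (0 + 1)²/6 = 4 + (⅙)*1² = 4 + (⅙)*1 = 4 + ⅙ = 25/6 ≈ 4.1667)
k(y) = -25/6 (k(y) = -1*25/6 = -25/6)
Y = -213/5 (Y = 3*(5/(-25/6) - (10 - 1*(-3))) = 3*(5*(-6/25) - (10 + 3)) = 3*(-6/5 - 1*13) = 3*(-6/5 - 13) = 3*(-71/5) = -213/5 ≈ -42.600)
(Y + 29)² = (-213/5 + 29)² = (-68/5)² = 4624/25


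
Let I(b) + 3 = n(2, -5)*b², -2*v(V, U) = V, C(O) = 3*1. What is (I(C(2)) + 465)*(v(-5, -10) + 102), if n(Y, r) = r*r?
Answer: 143583/2 ≈ 71792.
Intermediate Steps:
C(O) = 3
n(Y, r) = r²
v(V, U) = -V/2
I(b) = -3 + 25*b² (I(b) = -3 + (-5)²*b² = -3 + 25*b²)
(I(C(2)) + 465)*(v(-5, -10) + 102) = ((-3 + 25*3²) + 465)*(-½*(-5) + 102) = ((-3 + 25*9) + 465)*(5/2 + 102) = ((-3 + 225) + 465)*(209/2) = (222 + 465)*(209/2) = 687*(209/2) = 143583/2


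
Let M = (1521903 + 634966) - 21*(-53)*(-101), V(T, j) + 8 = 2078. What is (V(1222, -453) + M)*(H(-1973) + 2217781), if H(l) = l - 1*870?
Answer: 4532928205388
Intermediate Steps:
H(l) = -870 + l (H(l) = l - 870 = -870 + l)
V(T, j) = 2070 (V(T, j) = -8 + 2078 = 2070)
M = 2044456 (M = 2156869 + 1113*(-101) = 2156869 - 112413 = 2044456)
(V(1222, -453) + M)*(H(-1973) + 2217781) = (2070 + 2044456)*((-870 - 1973) + 2217781) = 2046526*(-2843 + 2217781) = 2046526*2214938 = 4532928205388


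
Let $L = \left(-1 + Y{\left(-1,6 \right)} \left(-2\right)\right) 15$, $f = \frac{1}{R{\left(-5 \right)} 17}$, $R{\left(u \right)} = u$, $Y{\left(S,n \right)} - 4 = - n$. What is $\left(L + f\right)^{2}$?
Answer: $\frac{14622976}{7225} \approx 2023.9$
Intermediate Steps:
$Y{\left(S,n \right)} = 4 - n$
$f = - \frac{1}{85}$ ($f = \frac{1}{\left(-5\right) 17} = \frac{1}{-85} = - \frac{1}{85} \approx -0.011765$)
$L = 45$ ($L = \left(-1 + \left(4 - 6\right) \left(-2\right)\right) 15 = \left(-1 - -4\right) 15 = \left(-1 + 4\right) 15 = 3 \cdot 15 = 45$)
$\left(L + f\right)^{2} = \left(45 - \frac{1}{85}\right)^{2} = \left(\frac{3824}{85}\right)^{2} = \frac{14622976}{7225}$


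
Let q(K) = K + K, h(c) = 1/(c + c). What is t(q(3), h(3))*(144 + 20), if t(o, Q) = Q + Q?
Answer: 164/3 ≈ 54.667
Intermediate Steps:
h(c) = 1/(2*c)
q(K) = 2*K
t(o, Q) = 2*Q
t(q(3), h(3))*(144 + 20) = (2*((½)/3))*(144 + 20) = (2*((½)*(⅓)))*164 = (2*(⅙))*164 = (⅓)*164 = 164/3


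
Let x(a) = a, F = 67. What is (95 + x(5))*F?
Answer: 6700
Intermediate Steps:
(95 + x(5))*F = (95 + 5)*67 = 100*67 = 6700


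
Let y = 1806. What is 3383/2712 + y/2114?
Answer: 860681/409512 ≈ 2.1017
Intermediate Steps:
3383/2712 + y/2114 = 3383/2712 + 1806/2114 = 3383*(1/2712) + 1806*(1/2114) = 3383/2712 + 129/151 = 860681/409512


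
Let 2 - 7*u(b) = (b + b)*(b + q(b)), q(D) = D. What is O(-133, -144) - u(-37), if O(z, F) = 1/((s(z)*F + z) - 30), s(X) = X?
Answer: 14849399/18989 ≈ 782.00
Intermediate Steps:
O(z, F) = 1/(-30 + z + F*z) (O(z, F) = 1/((z*F + z) - 30) = 1/((F*z + z) - 30) = 1/((z + F*z) - 30) = 1/(-30 + z + F*z))
u(b) = 2/7 - 4*b**2/7 (u(b) = 2/7 - (b + b)*(b + b)/7 = 2/7 - 2*b*2*b/7 = 2/7 - 4*b**2/7)
O(-133, -144) - u(-37) = 1/(-30 - 133 - 144*(-133)) - (2/7 - 4/7*(-37)**2) = 1/(-30 - 133 + 19152) - (2/7 - 4/7*1369) = 1/18989 - (2/7 - 5476/7) = 1/18989 - 1*(-782) = 1/18989 + 782 = 14849399/18989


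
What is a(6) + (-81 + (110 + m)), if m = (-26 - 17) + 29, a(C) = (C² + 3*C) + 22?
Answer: 91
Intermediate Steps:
a(C) = 22 + C² + 3*C
m = -14 (m = -43 + 29 = -14)
a(6) + (-81 + (110 + m)) = (22 + 6² + 3*6) + (-81 + (110 - 14)) = (22 + 36 + 18) + (-81 + 96) = 76 + 15 = 91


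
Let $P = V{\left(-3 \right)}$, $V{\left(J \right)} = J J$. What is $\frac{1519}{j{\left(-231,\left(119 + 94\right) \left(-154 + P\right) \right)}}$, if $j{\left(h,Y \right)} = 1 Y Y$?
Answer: $\frac{1519}{953883225} \approx 1.5924 \cdot 10^{-6}$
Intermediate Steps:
$V{\left(J \right)} = J^{2}$
$P = 9$ ($P = \left(-3\right)^{2} = 9$)
$j{\left(h,Y \right)} = Y^{2}$ ($j{\left(h,Y \right)} = Y Y = Y^{2}$)
$\frac{1519}{j{\left(-231,\left(119 + 94\right) \left(-154 + P\right) \right)}} = \frac{1519}{\left(\left(119 + 94\right) \left(-154 + 9\right)\right)^{2}} = \frac{1519}{\left(213 \left(-145\right)\right)^{2}} = \frac{1519}{\left(-30885\right)^{2}} = \frac{1519}{953883225}$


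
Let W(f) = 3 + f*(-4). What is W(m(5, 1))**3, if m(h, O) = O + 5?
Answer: -9261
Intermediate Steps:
m(h, O) = 5 + O
W(f) = 3 - 4*f
W(m(5, 1))**3 = (3 - 4*(5 + 1))**3 = (3 - 4*6)**3 = (3 - 24)**3 = (-21)**3 = -9261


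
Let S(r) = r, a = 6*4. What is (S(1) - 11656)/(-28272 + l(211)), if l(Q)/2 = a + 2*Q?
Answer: 63/148 ≈ 0.42568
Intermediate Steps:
a = 24
l(Q) = 48 + 4*Q (l(Q) = 2*(24 + 2*Q) = 48 + 4*Q)
(S(1) - 11656)/(-28272 + l(211)) = (1 - 11656)/(-28272 + (48 + 4*211)) = -11655/(-28272 + (48 + 844)) = -11655/(-28272 + 892) = -11655/(-27380) = -11655*(-1/27380) = 63/148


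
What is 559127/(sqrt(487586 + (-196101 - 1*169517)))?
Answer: 559127*sqrt(7)/924 ≈ 1601.0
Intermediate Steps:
559127/(sqrt(487586 + (-196101 - 1*169517))) = 559127/(sqrt(487586 + (-196101 - 169517))) = 559127/(sqrt(487586 - 365618)) = 559127/(sqrt(121968)) = 559127/((132*sqrt(7))) = 559127*(sqrt(7)/924) = 559127*sqrt(7)/924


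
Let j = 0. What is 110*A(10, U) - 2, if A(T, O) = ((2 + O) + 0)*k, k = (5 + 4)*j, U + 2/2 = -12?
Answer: -2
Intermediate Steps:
U = -13 (U = -1 - 12 = -13)
k = 0 (k = (5 + 4)*0 = 9*0 = 0)
A(T, O) = 0 (A(T, O) = ((2 + O) + 0)*0 = (2 + O)*0 = 0)
110*A(10, U) - 2 = 110*0 - 2 = 0 - 2 = -2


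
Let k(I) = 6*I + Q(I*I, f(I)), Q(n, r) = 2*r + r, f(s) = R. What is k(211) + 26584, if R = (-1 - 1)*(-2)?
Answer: 27862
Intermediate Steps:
R = 4 (R = -2*(-2) = 4)
f(s) = 4
Q(n, r) = 3*r
k(I) = 12 + 6*I (k(I) = 6*I + 3*4 = 6*I + 12 = 12 + 6*I)
k(211) + 26584 = (12 + 6*211) + 26584 = (12 + 1266) + 26584 = 1278 + 26584 = 27862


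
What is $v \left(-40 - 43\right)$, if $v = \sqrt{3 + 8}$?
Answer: $- 83 \sqrt{11} \approx -275.28$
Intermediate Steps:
$v = \sqrt{11} \approx 3.3166$
$v \left(-40 - 43\right) = \sqrt{11} \left(-40 - 43\right) = \sqrt{11} \left(-83\right) = - 83 \sqrt{11}$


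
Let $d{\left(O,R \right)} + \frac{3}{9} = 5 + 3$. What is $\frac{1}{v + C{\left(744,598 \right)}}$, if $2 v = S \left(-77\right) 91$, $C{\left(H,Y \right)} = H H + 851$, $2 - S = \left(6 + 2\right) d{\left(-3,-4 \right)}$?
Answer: $\frac{3}{2286784} \approx 1.3119 \cdot 10^{-6}$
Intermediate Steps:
$d{\left(O,R \right)} = \frac{23}{3}$ ($d{\left(O,R \right)} = - \frac{1}{3} + \left(5 + 3\right) = - \frac{1}{3} + 8 = \frac{23}{3}$)
$S = - \frac{178}{3}$ ($S = 2 - \left(6 + 2\right) \frac{23}{3} = 2 - 8 \cdot \frac{23}{3} = 2 - \frac{184}{3} = - \frac{178}{3} \approx -59.333$)
$C{\left(H,Y \right)} = 851 + H^{2}$ ($C{\left(H,Y \right)} = H^{2} + 851 = 851 + H^{2}$)
$v = \frac{623623}{3}$ ($v = \frac{\left(- \frac{178}{3}\right) \left(-77\right) 91}{2} = \frac{\frac{13706}{3} \cdot 91}{2} = \frac{1}{2} \cdot \frac{1247246}{3} = \frac{623623}{3} \approx 2.0787 \cdot 10^{5}$)
$\frac{1}{v + C{\left(744,598 \right)}} = \frac{1}{\frac{623623}{3} + \left(851 + 744^{2}\right)} = \frac{1}{\frac{623623}{3} + \left(851 + 553536\right)} = \frac{1}{\frac{623623}{3} + 554387} = \frac{1}{\frac{2286784}{3}} = \frac{3}{2286784}$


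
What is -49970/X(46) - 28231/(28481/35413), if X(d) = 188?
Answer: -94687571667/2677214 ≈ -35368.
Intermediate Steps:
-49970/X(46) - 28231/(28481/35413) = -49970/188 - 28231/(28481/35413) = -49970*1/188 - 28231/(28481*(1/35413)) = -24985/94 - 28231/28481/35413 = -24985/94 - 28231*35413/28481 = -24985/94 - 999744403/28481 = -94687571667/2677214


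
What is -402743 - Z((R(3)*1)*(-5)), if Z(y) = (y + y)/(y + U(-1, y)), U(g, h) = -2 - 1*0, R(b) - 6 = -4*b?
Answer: -2819216/7 ≈ -4.0275e+5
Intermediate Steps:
R(b) = 6 - 4*b
U(g, h) = -2 (U(g, h) = -2 + 0 = -2)
Z(y) = 2*y/(-2 + y) (Z(y) = (y + y)/(y - 2) = (2*y)/(-2 + y) = 2*y/(-2 + y))
-402743 - Z((R(3)*1)*(-5)) = -402743 - 2*((6 - 4*3)*1)*(-5)/(-2 + ((6 - 4*3)*1)*(-5)) = -402743 - 2*((6 - 12)*1)*(-5)/(-2 + ((6 - 12)*1)*(-5)) = -402743 - 2*-6*1*(-5)/(-2 - 6*1*(-5)) = -402743 - 2*(-6*(-5))/(-2 - 6*(-5)) = -402743 - 2*30/(-2 + 30) = -402743 - 2*30/28 = -402743 - 1*15/7 = -402743 - 15/7 = -2819216/7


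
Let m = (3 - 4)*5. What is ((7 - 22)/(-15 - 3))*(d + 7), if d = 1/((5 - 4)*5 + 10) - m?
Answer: 181/18 ≈ 10.056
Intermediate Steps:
m = -5 (m = -1*5 = -5)
d = 76/15 (d = 1/((5 - 4)*5 + 10) - 1*(-5) = 1/(1*5 + 10) + 5 = 1/(5 + 10) + 5 = 1/15 + 5 = 76/15 ≈ 5.0667)
((7 - 22)/(-15 - 3))*(d + 7) = ((7 - 22)/(-15 - 3))*(76/15 + 7) = -15/(-18)*(181/15) = -15*(-1/18)*(181/15) = (5/6)*(181/15) = 181/18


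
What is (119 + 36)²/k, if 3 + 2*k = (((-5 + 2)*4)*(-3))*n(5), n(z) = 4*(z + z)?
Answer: 48050/1437 ≈ 33.438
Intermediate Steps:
n(z) = 8*z (n(z) = 4*(2*z) = 8*z)
k = 1437/2 (k = -3/2 + ((((-5 + 2)*4)*(-3))*(8*5))/2 = -3/2 + ((-3*4*(-3))*40)/2 = -3/2 + (-12*(-3)*40)/2 = -3/2 + (36*40)/2 = -3/2 + (½)*1440 = -3/2 + 720 = 1437/2 ≈ 718.50)
(119 + 36)²/k = (119 + 36)²/(1437/2) = 155²*(2/1437) = 24025*(2/1437) = 48050/1437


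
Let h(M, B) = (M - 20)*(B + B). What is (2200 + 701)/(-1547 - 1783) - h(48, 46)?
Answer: -2860327/1110 ≈ -2576.9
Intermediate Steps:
h(M, B) = 2*B*(-20 + M) (h(M, B) = (-20 + M)*(2*B) = 2*B*(-20 + M))
(2200 + 701)/(-1547 - 1783) - h(48, 46) = (2200 + 701)/(-1547 - 1783) - 2*46*(-20 + 48) = 2901/(-3330) - 2*46*28 = 2901*(-1/3330) - 1*2576 = -967/1110 - 2576 = -2860327/1110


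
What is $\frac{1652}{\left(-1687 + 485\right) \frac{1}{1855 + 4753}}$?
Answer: $- \frac{5458208}{601} \approx -9081.9$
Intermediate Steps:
$\frac{1652}{\left(-1687 + 485\right) \frac{1}{1855 + 4753}} = \frac{1652}{\left(-1202\right) \frac{1}{6608}} = \frac{1652}{- \frac{601}{3304}} = 1652 \left(- \frac{3304}{601}\right) = - \frac{5458208}{601}$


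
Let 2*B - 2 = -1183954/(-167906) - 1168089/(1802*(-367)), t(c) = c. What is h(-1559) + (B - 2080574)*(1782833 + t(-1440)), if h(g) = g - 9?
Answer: -411555913316869670658173/111041946604 ≈ -3.7063e+12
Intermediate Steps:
h(g) = -9 + g
B = 600601039739/111041946604 (B = 1 + (-1183954/(-167906) - 1168089/(1802*(-367)))/2 = 1 + (-1183954*(-1/167906) - 1168089/(-661334))/2 = 1 + (591977/83953 - 1168089*(-1/661334))/2 = 1 + (591977/83953 + 1168089/661334)/2 = 1 + (½)*(489559093135/55520973302) = 1 + 489559093135/111041946604 = 600601039739/111041946604 ≈ 5.4088)
h(-1559) + (B - 2080574)*(1782833 + t(-1440)) = (-9 - 1559) + (600601039739/111041946604 - 2080574)*(1782833 - 1440) = -1568 - 231030386412630957/111041946604*1781393 = -1568 - 411555913142755898383101/111041946604 = -411555913316869670658173/111041946604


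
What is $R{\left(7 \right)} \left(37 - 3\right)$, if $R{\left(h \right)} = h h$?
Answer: $1666$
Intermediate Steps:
$R{\left(h \right)} = h^{2}$
$R{\left(7 \right)} \left(37 - 3\right) = 7^{2} \left(37 - 3\right) = 49 \cdot 34 = 1666$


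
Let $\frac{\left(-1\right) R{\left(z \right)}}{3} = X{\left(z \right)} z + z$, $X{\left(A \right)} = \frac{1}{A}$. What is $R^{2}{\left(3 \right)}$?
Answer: $144$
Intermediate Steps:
$R{\left(z \right)} = -3 - 3 z$ ($R{\left(z \right)} = - 3 \left(\frac{z}{z} + z\right) = - 3 \left(1 + z\right) = -3 - 3 z$)
$R^{2}{\left(3 \right)} = \left(-3 - 9\right)^{2} = \left(-12\right)^{2} = 144$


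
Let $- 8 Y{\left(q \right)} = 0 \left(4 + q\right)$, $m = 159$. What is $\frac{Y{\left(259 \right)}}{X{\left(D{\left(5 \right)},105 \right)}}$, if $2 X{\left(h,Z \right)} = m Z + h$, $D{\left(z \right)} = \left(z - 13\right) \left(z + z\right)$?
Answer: $0$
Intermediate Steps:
$D{\left(z \right)} = 2 z \left(-13 + z\right)$ ($D{\left(z \right)} = \left(-13 + z\right) 2 z = 2 z \left(-13 + z\right)$)
$X{\left(h,Z \right)} = \frac{h}{2} + \frac{159 Z}{2}$ ($X{\left(h,Z \right)} = \frac{159 Z + h}{2} = \frac{h + 159 Z}{2} = \frac{h}{2} + \frac{159 Z}{2}$)
$Y{\left(q \right)} = 0$ ($Y{\left(q \right)} = - \frac{0 \left(4 + q\right)}{8} = \left(- \frac{1}{8}\right) 0 = 0$)
$\frac{Y{\left(259 \right)}}{X{\left(D{\left(5 \right)},105 \right)}} = \frac{0}{\frac{2 \cdot 5 \left(-13 + 5\right)}{2} + \frac{159}{2} \cdot 105} = \frac{0}{\frac{2 \cdot 5 \left(-8\right)}{2} + \frac{16695}{2}} = \frac{0}{\frac{1}{2} \left(-80\right) + \frac{16695}{2}} = \frac{0}{-40 + \frac{16695}{2}} = \frac{0}{\frac{16615}{2}} = 0 \cdot \frac{2}{16615} = 0$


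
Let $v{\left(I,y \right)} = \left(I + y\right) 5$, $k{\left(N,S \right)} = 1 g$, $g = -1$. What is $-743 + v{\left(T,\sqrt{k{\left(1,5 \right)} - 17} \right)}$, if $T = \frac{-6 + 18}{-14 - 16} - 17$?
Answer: $-830 + 15 i \sqrt{2} \approx -830.0 + 21.213 i$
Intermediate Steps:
$k{\left(N,S \right)} = -1$ ($k{\left(N,S \right)} = 1 \left(-1\right) = -1$)
$T = - \frac{87}{5}$ ($T = \frac{12}{-30} - 17 = 12 \left(- \frac{1}{30}\right) - 17 = - \frac{2}{5} - 17 = - \frac{87}{5} \approx -17.4$)
$v{\left(I,y \right)} = 5 I + 5 y$
$-743 + v{\left(T,\sqrt{k{\left(1,5 \right)} - 17} \right)} = -743 + \left(5 \left(- \frac{87}{5}\right) + 5 \sqrt{-1 - 17}\right) = -743 - \left(87 - 5 \sqrt{-18}\right) = -743 - \left(87 - 5 \cdot 3 i \sqrt{2}\right) = -743 - \left(87 - 15 i \sqrt{2}\right) = -830 + 15 i \sqrt{2}$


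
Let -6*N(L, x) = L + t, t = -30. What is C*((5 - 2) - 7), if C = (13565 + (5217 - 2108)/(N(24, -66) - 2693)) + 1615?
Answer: -40861451/673 ≈ -60715.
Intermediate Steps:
N(L, x) = 5 - L/6 (N(L, x) = -(L - 30)/6 = -(-30 + L)/6 = 5 - L/6)
C = 40861451/2692 (C = (13565 + (5217 - 2108)/((5 - ⅙*24) - 2693)) + 1615 = (13565 + 3109/((5 - 4) - 2693)) + 1615 = (13565 + 3109/(1 - 2693)) + 1615 = (13565 + 3109/(-2692)) + 1615 = (13565 + 3109*(-1/2692)) + 1615 = (13565 - 3109/2692) + 1615 = 36513871/2692 + 1615 = 40861451/2692 ≈ 15179.)
C*((5 - 2) - 7) = 40861451*((5 - 2) - 7)/2692 = 40861451*(3 - 7)/2692 = (40861451/2692)*(-4) = -40861451/673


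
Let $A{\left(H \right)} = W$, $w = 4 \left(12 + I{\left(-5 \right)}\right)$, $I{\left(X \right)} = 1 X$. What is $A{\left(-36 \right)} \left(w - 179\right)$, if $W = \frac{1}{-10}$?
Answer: $\frac{151}{10} \approx 15.1$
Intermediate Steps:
$I{\left(X \right)} = X$
$w = 28$ ($w = 4 \left(12 - 5\right) = 4 \cdot 7 = 28$)
$W = - \frac{1}{10} \approx -0.1$
$A{\left(H \right)} = - \frac{1}{10}$
$A{\left(-36 \right)} \left(w - 179\right) = - \frac{28 - 179}{10} = \left(- \frac{1}{10}\right) \left(-151\right) = \frac{151}{10}$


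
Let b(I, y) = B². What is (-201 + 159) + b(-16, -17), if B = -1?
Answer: -41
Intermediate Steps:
b(I, y) = 1 (b(I, y) = (-1)² = 1)
(-201 + 159) + b(-16, -17) = (-201 + 159) + 1 = -42 + 1 = -41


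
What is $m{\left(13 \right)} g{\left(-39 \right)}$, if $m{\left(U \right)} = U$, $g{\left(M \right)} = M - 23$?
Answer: $-806$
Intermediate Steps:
$g{\left(M \right)} = -23 + M$
$m{\left(13 \right)} g{\left(-39 \right)} = 13 \left(-23 - 39\right) = 13 \left(-62\right) = -806$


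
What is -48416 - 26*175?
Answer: -52966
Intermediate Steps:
-48416 - 26*175 = -48416 - 1*4550 = -48416 - 4550 = -52966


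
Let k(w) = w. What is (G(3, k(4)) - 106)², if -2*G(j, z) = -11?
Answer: 40401/4 ≈ 10100.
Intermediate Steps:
G(j, z) = 11/2 (G(j, z) = -½*(-11) = 11/2)
(G(3, k(4)) - 106)² = (11/2 - 106)² = (-201/2)² = 40401/4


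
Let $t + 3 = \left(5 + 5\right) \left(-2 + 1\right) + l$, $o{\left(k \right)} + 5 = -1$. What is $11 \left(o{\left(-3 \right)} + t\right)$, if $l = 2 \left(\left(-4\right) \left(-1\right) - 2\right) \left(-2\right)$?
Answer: $-297$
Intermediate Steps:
$o{\left(k \right)} = -6$ ($o{\left(k \right)} = -5 - 1 = -6$)
$l = -8$ ($l = 2 \left(4 - 2\right) \left(-2\right) = 2 \cdot 2 \left(-2\right) = 4 \left(-2\right) = -8$)
$t = -21$ ($t = -3 + \left(\left(5 + 5\right) \left(-2 + 1\right) - 8\right) = -3 + \left(10 \left(-1\right) - 8\right) = -3 - 18 = -21$)
$11 \left(o{\left(-3 \right)} + t\right) = 11 \left(-6 - 21\right) = 11 \left(-27\right) = -297$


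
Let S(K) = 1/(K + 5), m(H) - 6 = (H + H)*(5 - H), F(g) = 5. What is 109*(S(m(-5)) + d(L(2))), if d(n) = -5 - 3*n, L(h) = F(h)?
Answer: -194129/89 ≈ -2181.2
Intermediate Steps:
m(H) = 6 + 2*H*(5 - H) (m(H) = 6 + (H + H)*(5 - H) = 6 + (2*H)*(5 - H) = 6 + 2*H*(5 - H))
L(h) = 5
S(K) = 1/(5 + K)
109*(S(m(-5)) + d(L(2))) = 109*(1/(5 + (6 - 2*(-5)² + 10*(-5))) + (-5 - 3*5)) = 109*(1/(5 + (6 - 2*25 - 50)) + (-5 - 15)) = 109*(1/(5 + (6 - 50 - 50)) - 20) = 109*(1/(5 - 94) - 20) = 109*(1/(-89) - 20) = 109*(-1/89 - 20) = 109*(-1781/89) = -194129/89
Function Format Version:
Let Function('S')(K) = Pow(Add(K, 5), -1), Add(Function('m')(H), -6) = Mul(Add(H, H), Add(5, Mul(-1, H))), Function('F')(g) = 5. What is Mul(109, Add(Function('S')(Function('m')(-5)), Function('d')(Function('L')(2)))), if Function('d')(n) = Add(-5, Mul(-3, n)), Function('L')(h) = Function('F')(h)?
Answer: Rational(-194129, 89) ≈ -2181.2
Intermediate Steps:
Function('m')(H) = Add(6, Mul(2, H, Add(5, Mul(-1, H)))) (Function('m')(H) = Add(6, Mul(Add(H, H), Add(5, Mul(-1, H)))) = Add(6, Mul(Mul(2, H), Add(5, Mul(-1, H)))) = Add(6, Mul(2, H, Add(5, Mul(-1, H)))))
Function('L')(h) = 5
Function('S')(K) = Pow(Add(5, K), -1)
Mul(109, Add(Function('S')(Function('m')(-5)), Function('d')(Function('L')(2)))) = Mul(109, Add(Pow(Add(5, Add(6, Mul(-2, Pow(-5, 2)), Mul(10, -5))), -1), Add(-5, Mul(-3, 5)))) = Mul(109, Add(Pow(Add(5, Add(6, Mul(-2, 25), -50)), -1), Add(-5, -15))) = Mul(109, Add(Pow(Add(5, Add(6, -50, -50)), -1), -20)) = Mul(109, Add(Pow(Add(5, -94), -1), -20)) = Mul(109, Add(Pow(-89, -1), -20)) = Mul(109, Add(Rational(-1, 89), -20)) = Mul(109, Rational(-1781, 89)) = Rational(-194129, 89)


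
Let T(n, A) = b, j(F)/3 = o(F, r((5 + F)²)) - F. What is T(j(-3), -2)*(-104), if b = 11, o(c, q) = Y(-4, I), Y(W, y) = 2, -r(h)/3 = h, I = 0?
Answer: -1144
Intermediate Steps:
r(h) = -3*h
o(c, q) = 2
j(F) = 6 - 3*F (j(F) = 3*(2 - F) = 6 - 3*F)
T(n, A) = 11
T(j(-3), -2)*(-104) = 11*(-104) = -1144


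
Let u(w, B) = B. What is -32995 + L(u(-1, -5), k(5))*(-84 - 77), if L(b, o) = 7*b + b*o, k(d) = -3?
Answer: -29775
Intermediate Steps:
-32995 + L(u(-1, -5), k(5))*(-84 - 77) = -32995 + (-5*(7 - 3))*(-84 - 77) = -32995 - 5*4*(-161) = -32995 - 20*(-161) = -32995 + 3220 = -29775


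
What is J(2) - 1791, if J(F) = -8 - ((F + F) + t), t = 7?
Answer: -1810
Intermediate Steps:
J(F) = -15 - 2*F (J(F) = -8 - ((F + F) + 7) = -8 - (2*F + 7) = -8 - (7 + 2*F) = -8 + (-7 - 2*F) = -15 - 2*F)
J(2) - 1791 = (-15 - 2*2) - 1791 = (-15 - 4) - 1791 = -19 - 1791 = -1810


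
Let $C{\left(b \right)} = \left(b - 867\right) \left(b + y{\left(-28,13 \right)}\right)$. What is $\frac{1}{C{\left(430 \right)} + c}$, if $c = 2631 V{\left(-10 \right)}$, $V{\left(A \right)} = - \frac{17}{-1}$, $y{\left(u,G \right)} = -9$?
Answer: $- \frac{1}{139250} \approx -7.1813 \cdot 10^{-6}$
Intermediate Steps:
$V{\left(A \right)} = 17$ ($V{\left(A \right)} = \left(-17\right) \left(-1\right) = 17$)
$C{\left(b \right)} = \left(-867 + b\right) \left(-9 + b\right)$ ($C{\left(b \right)} = \left(b - 867\right) \left(b - 9\right) = \left(-867 + b\right) \left(-9 + b\right)$)
$c = 44727$ ($c = 2631 \cdot 17 = 44727$)
$\frac{1}{C{\left(430 \right)} + c} = \frac{1}{\left(7803 + 430^{2} - 376680\right) + 44727} = \frac{1}{\left(7803 + 184900 - 376680\right) + 44727} = \frac{1}{-183977 + 44727} = \frac{1}{-139250} = - \frac{1}{139250}$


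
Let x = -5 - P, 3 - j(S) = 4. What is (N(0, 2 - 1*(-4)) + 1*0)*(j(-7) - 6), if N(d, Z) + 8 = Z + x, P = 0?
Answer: 49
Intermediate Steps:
j(S) = -1 (j(S) = 3 - 1*4 = 3 - 4 = -1)
x = -5 (x = -5 - 1*0 = -5 + 0 = -5)
N(d, Z) = -13 + Z (N(d, Z) = -8 + (Z - 5) = -8 + (-5 + Z) = -13 + Z)
(N(0, 2 - 1*(-4)) + 1*0)*(j(-7) - 6) = ((-13 + (2 - 1*(-4))) + 1*0)*(-1 - 6) = ((-13 + (2 + 4)) + 0)*(-7) = ((-13 + 6) + 0)*(-7) = (-7 + 0)*(-7) = -7*(-7) = 49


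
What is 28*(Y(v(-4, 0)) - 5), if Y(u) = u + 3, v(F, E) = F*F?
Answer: 392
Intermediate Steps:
v(F, E) = F**2
Y(u) = 3 + u
28*(Y(v(-4, 0)) - 5) = 28*((3 + (-4)**2) - 5) = 28*((3 + 16) - 5) = 28*(19 - 5) = 28*14 = 392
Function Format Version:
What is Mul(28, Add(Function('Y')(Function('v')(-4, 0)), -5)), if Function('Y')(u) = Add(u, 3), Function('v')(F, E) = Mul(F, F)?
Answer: 392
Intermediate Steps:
Function('v')(F, E) = Pow(F, 2)
Function('Y')(u) = Add(3, u)
Mul(28, Add(Function('Y')(Function('v')(-4, 0)), -5)) = Mul(28, Add(Add(3, Pow(-4, 2)), -5)) = Mul(28, Add(Add(3, 16), -5)) = Mul(28, Add(19, -5)) = Mul(28, 14) = 392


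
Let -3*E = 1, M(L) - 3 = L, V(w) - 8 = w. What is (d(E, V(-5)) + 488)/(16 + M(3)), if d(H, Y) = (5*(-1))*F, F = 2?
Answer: 239/11 ≈ 21.727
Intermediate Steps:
V(w) = 8 + w
M(L) = 3 + L
E = -⅓ (E = -⅓*1 = -⅓ ≈ -0.33333)
d(H, Y) = -10 (d(H, Y) = (5*(-1))*2 = -5*2 = -10)
(d(E, V(-5)) + 488)/(16 + M(3)) = (-10 + 488)/(16 + (3 + 3)) = 478/(16 + 6) = 478/22 = 478*(1/22) = 239/11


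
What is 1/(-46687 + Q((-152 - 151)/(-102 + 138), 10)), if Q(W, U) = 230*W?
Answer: -6/291737 ≈ -2.0566e-5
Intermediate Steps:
1/(-46687 + Q((-152 - 151)/(-102 + 138), 10)) = 1/(-46687 + 230*((-152 - 151)/(-102 + 138))) = 1/(-46687 + 230*(-303/36)) = 1/(-46687 + 230*(-303*1/36)) = 1/(-46687 + 230*(-101/12)) = 1/(-46687 - 11615/6) = 1/(-291737/6) = -6/291737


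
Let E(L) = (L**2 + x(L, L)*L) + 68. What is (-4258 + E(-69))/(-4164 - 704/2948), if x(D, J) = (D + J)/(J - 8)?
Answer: -2307815/21483308 ≈ -0.10742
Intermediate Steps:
x(D, J) = (D + J)/(-8 + J)
E(L) = 68 + L**2 + 2*L**2/(-8 + L) (E(L) = (L**2 + ((L + L)/(-8 + L))*L) + 68 = (L**2 + ((2*L)/(-8 + L))*L) + 68 = (L**2 + (2*L/(-8 + L))*L) + 68 = (L**2 + 2*L**2/(-8 + L)) + 68 = 68 + L**2 + 2*L**2/(-8 + L))
(-4258 + E(-69))/(-4164 - 704/2948) = (-4258 + (2*(-69)**2 + (-8 - 69)*(68 + (-69)**2))/(-8 - 69))/(-4164 - 704/2948) = (-4258 + (2*4761 - 77*(68 + 4761))/(-77))/(-4164 - 704*1/2948) = (-4258 - (9522 - 77*4829)/77)/(-4164 - 16/67) = (-4258 - (9522 - 371833)/77)/(-279004/67) = (-4258 - 1/77*(-362311))*(-67/279004) = (-4258 + 362311/77)*(-67/279004) = (34445/77)*(-67/279004) = -2307815/21483308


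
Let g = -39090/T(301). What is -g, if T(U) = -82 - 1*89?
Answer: -13030/57 ≈ -228.60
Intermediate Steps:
T(U) = -171 (T(U) = -82 - 89 = -171)
g = 13030/57 (g = -39090/(-171) = -39090*(-1/171) = 13030/57 ≈ 228.60)
-g = -1*13030/57 = -13030/57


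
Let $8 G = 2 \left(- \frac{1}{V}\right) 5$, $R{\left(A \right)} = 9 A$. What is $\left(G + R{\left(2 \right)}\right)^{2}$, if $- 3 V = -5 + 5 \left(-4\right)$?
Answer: $\frac{127449}{400} \approx 318.62$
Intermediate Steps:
$V = \frac{25}{3}$ ($V = - \frac{-5 + 5 \left(-4\right)}{3} = - \frac{-5 - 20}{3} = \left(- \frac{1}{3}\right) \left(-25\right) = \frac{25}{3} \approx 8.3333$)
$G = - \frac{3}{20}$ ($G = \frac{2 \left(- \frac{1}{\frac{25}{3}}\right) 5}{8} = \frac{2 \left(\left(-1\right) \frac{3}{25}\right) 5}{8} = \frac{2 \left(- \frac{3}{25}\right) 5}{8} = \frac{\left(- \frac{6}{25}\right) 5}{8} = \frac{1}{8} \left(- \frac{6}{5}\right) = - \frac{3}{20} \approx -0.15$)
$\left(G + R{\left(2 \right)}\right)^{2} = \left(- \frac{3}{20} + 9 \cdot 2\right)^{2} = \left(- \frac{3}{20} + 18\right)^{2} = \left(\frac{357}{20}\right)^{2} = \frac{127449}{400}$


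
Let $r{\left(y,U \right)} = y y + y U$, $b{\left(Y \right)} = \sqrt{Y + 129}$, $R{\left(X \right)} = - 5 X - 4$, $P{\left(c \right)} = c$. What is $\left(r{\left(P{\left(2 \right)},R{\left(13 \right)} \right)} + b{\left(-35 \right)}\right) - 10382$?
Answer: $-10516 + \sqrt{94} \approx -10506.0$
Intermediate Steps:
$R{\left(X \right)} = -4 - 5 X$
$b{\left(Y \right)} = \sqrt{129 + Y}$
$r{\left(y,U \right)} = y^{2} + U y$
$\left(r{\left(P{\left(2 \right)},R{\left(13 \right)} \right)} + b{\left(-35 \right)}\right) - 10382 = \left(2 \left(\left(-4 - 65\right) + 2\right) + \sqrt{129 - 35}\right) - 10382 = \left(2 \left(\left(-4 - 65\right) + 2\right) + \sqrt{94}\right) - 10382 = \left(2 \left(-69 + 2\right) + \sqrt{94}\right) - 10382 = \left(2 \left(-67\right) + \sqrt{94}\right) - 10382 = \left(-134 + \sqrt{94}\right) - 10382 = -10516 + \sqrt{94}$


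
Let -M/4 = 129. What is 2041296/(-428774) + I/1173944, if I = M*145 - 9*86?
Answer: -607194983295/125839166164 ≈ -4.8252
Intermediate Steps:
M = -516 (M = -4*129 = -516)
I = -75594 (I = -516*145 - 9*86 = -74820 - 774 = -75594)
2041296/(-428774) + I/1173944 = 2041296/(-428774) - 75594/1173944 = 2041296*(-1/428774) - 75594*1/1173944 = -1020648/214387 - 37797/586972 = -607194983295/125839166164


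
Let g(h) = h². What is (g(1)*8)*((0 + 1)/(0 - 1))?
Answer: -8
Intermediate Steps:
(g(1)*8)*((0 + 1)/(0 - 1)) = (1²*8)*((0 + 1)/(0 - 1)) = (1*8)*(1/(-1)) = 8*(1*(-1)) = 8*(-1) = -8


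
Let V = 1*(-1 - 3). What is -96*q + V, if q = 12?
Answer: -1156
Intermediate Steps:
V = -4 (V = 1*(-4) = -4)
-96*q + V = -96*12 - 4 = -1152 - 4 = -1156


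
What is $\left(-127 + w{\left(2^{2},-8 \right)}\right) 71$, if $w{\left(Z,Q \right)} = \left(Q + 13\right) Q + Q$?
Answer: $-12425$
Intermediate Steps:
$w{\left(Z,Q \right)} = Q + Q \left(13 + Q\right)$ ($w{\left(Z,Q \right)} = \left(13 + Q\right) Q + Q = Q \left(13 + Q\right) + Q = Q + Q \left(13 + Q\right)$)
$\left(-127 + w{\left(2^{2},-8 \right)}\right) 71 = \left(-127 - 8 \left(14 - 8\right)\right) 71 = \left(-127 - 48\right) 71 = \left(-175\right) 71 = -12425$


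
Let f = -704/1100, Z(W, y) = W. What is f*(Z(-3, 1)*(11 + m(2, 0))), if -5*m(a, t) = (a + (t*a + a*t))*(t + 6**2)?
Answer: -816/125 ≈ -6.5280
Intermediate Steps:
f = -16/25 (f = -704*1/1100 = -16/25 ≈ -0.64000)
m(a, t) = -(36 + t)*(a + 2*a*t)/5 (m(a, t) = -(a + (t*a + a*t))*(t + 6**2)/5 = -(a + (a*t + a*t))*(t + 36)/5 = -(a + 2*a*t)*(36 + t)/5 = -(36 + t)*(a + 2*a*t)/5)
f*(Z(-3, 1)*(11 + m(2, 0))) = -(-48)*(11 - 1/5*2*(36 + 2*0**2 + 73*0))/25 = -(-48)*(11 - 1/5*2*(36 + 2*0 + 0))/25 = -(-48)*(11 - 1/5*2*(36 + 0 + 0))/25 = -(-48)*(11 - 1/5*2*36)/25 = -(-48)*(11 - 72/5)/25 = -(-48)*(-17)/(25*5) = -16/25*51/5 = -816/125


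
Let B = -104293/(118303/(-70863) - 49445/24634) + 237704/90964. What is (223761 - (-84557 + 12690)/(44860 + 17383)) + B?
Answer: 2290513191771711685202574/9084611522655235631 ≈ 2.5213e+5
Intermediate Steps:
B = 4140561084435920408/145953946992517 (B = -104293/(118303*(-1/70863) - 49445*1/24634) + 237704*(1/90964) = -104293/(-118303/70863 - 49445/24634) + 59426/22741 = -104293/(-6418097137/1745639142) + 59426/22741 = -104293*(-1745639142/6418097137) + 59426/22741 = 182057943036606/6418097137 + 59426/22741 = 4140561084435920408/145953946992517 ≈ 28369.)
(223761 - (-84557 + 12690)/(44860 + 17383)) + B = (223761 - (-84557 + 12690)/(44860 + 17383)) + 4140561084435920408/145953946992517 = (223761 - (-71867)/62243) + 4140561084435920408/145953946992517 = (223761 - 1*(-71867/62243)) + 4140561084435920408/145953946992517 = (223761 + 71867/62243) + 4140561084435920408/145953946992517 = 13927627790/62243 + 4140561084435920408/145953946992517 = 2290513191771711685202574/9084611522655235631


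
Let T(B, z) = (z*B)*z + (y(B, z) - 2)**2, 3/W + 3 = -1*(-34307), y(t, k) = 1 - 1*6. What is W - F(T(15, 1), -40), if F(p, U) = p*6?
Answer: -13172733/34304 ≈ -384.00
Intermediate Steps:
y(t, k) = -5 (y(t, k) = 1 - 6 = -5)
W = 3/34304 (W = 3/(-3 - 1*(-34307)) = 3/(-3 + 34307) = 3/34304 ≈ 8.7453e-5)
T(B, z) = 49 + B*z**2 (T(B, z) = (z*B)*z + (-5 - 2)**2 = (B*z)*z + (-7)**2 = B*z**2 + 49 = 49 + B*z**2)
F(p, U) = 6*p
W - F(T(15, 1), -40) = 3/34304 - 6*(49 + 15*1**2) = 3/34304 - 6*(49 + 15*1) = 3/34304 - 6*(49 + 15) = 3/34304 - 6*64 = 3/34304 - 1*384 = 3/34304 - 384 = -13172733/34304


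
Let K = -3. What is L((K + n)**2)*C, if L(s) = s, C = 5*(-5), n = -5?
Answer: -1600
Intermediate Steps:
C = -25
L((K + n)**2)*C = (-3 - 5)**2*(-25) = (-8)**2*(-25) = 64*(-25) = -1600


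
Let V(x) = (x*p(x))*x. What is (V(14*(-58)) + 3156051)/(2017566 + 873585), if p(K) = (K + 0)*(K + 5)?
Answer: 144020243249/963717 ≈ 1.4944e+5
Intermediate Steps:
p(K) = K*(5 + K)
V(x) = x**3*(5 + x) (V(x) = (x*(x*(5 + x)))*x = (x**2*(5 + x))*x = x**3*(5 + x))
(V(14*(-58)) + 3156051)/(2017566 + 873585) = ((14*(-58))**3*(5 + 14*(-58)) + 3156051)/(2017566 + 873585) = ((-812)**3*(5 - 812) + 3156051)/2891151 = (-535387328*(-807) + 3156051)*(1/2891151) = (432057573696 + 3156051)*(1/2891151) = 432060729747*(1/2891151) = 144020243249/963717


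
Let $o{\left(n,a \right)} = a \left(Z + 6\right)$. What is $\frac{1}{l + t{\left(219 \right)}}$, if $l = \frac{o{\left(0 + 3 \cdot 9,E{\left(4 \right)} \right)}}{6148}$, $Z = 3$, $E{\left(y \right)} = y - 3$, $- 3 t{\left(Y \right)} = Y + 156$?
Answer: $- \frac{6148}{768491} \approx -0.0080001$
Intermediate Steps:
$t{\left(Y \right)} = -52 - \frac{Y}{3}$ ($t{\left(Y \right)} = - \frac{Y + 156}{3} = - \frac{156 + Y}{3} = -52 - \frac{Y}{3}$)
$E{\left(y \right)} = -3 + y$
$o{\left(n,a \right)} = 9 a$ ($o{\left(n,a \right)} = a \left(3 + 6\right) = a 9 = 9 a$)
$l = \frac{9}{6148}$ ($l = \frac{9 \left(-3 + 4\right)}{6148} = 9 \cdot 1 \cdot \frac{1}{6148} = 9 \cdot \frac{1}{6148} = \frac{9}{6148} \approx 0.0014639$)
$\frac{1}{l + t{\left(219 \right)}} = \frac{1}{\frac{9}{6148} - 125} = \frac{1}{- \frac{768491}{6148}} = - \frac{6148}{768491}$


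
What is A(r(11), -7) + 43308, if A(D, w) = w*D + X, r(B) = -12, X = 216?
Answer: 43608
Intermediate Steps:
A(D, w) = 216 + D*w (A(D, w) = w*D + 216 = D*w + 216 = 216 + D*w)
A(r(11), -7) + 43308 = (216 - 12*(-7)) + 43308 = (216 + 84) + 43308 = 300 + 43308 = 43608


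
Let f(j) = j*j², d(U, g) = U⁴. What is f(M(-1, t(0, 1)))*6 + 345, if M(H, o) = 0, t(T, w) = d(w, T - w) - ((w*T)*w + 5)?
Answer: 345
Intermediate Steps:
t(T, w) = -5 + w⁴ - T*w² (t(T, w) = w⁴ - ((w*T)*w + 5) = w⁴ - ((T*w)*w + 5) = w⁴ - (T*w² + 5) = w⁴ - (5 + T*w²) = w⁴ + (-5 - T*w²) = -5 + w⁴ - T*w²)
f(j) = j³
f(M(-1, t(0, 1)))*6 + 345 = 0³*6 + 345 = 0*6 + 345 = 0 + 345 = 345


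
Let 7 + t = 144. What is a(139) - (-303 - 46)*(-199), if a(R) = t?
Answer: -69314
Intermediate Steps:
t = 137 (t = -7 + 144 = 137)
a(R) = 137
a(139) - (-303 - 46)*(-199) = 137 - (-303 - 46)*(-199) = 137 - (-349)*(-199) = 137 - 1*69451 = 137 - 69451 = -69314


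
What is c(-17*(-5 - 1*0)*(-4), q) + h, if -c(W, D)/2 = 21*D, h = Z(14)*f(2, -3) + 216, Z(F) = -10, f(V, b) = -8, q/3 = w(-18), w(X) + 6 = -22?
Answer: 3824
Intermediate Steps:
w(X) = -28 (w(X) = -6 - 22 = -28)
q = -84 (q = 3*(-28) = -84)
h = 296 (h = -10*(-8) + 216 = 80 + 216 = 296)
c(W, D) = -42*D
c(-17*(-5 - 1*0)*(-4), q) + h = -42*(-84) + 296 = 3528 + 296 = 3824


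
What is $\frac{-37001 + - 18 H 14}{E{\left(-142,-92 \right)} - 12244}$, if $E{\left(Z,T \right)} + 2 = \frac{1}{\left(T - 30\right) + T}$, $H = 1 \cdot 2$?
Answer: $\frac{1605214}{524129} \approx 3.0626$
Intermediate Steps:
$H = 2$
$E{\left(Z,T \right)} = -2 + \frac{1}{-30 + 2 T}$ ($E{\left(Z,T \right)} = -2 + \frac{1}{\left(T - 30\right) + T} = -2 + \frac{1}{\left(-30 + T\right) + T} = -2 + \frac{1}{-30 + 2 T}$)
$\frac{-37001 + - 18 H 14}{E{\left(-142,-92 \right)} - 12244} = \frac{-37001 + \left(-18\right) 2 \cdot 14}{\frac{61 - -368}{2 \left(-15 - 92\right)} - 12244} = \frac{-37001 - 504}{\frac{61 + 368}{2 \left(-107\right)} - 12244} = \frac{-37001 - 504}{\frac{1}{2} \left(- \frac{1}{107}\right) 429 - 12244} = - \frac{37505}{- \frac{429}{214} - 12244} = - \frac{37505}{- \frac{2620645}{214}} = \left(-37505\right) \left(- \frac{214}{2620645}\right) = \frac{1605214}{524129}$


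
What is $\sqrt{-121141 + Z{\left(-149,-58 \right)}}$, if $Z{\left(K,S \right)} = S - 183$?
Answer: $i \sqrt{121382} \approx 348.4 i$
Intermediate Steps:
$Z{\left(K,S \right)} = -183 + S$ ($Z{\left(K,S \right)} = S - 183 = -183 + S$)
$\sqrt{-121141 + Z{\left(-149,-58 \right)}} = \sqrt{-121141 - 241} = \sqrt{-121382} = i \sqrt{121382}$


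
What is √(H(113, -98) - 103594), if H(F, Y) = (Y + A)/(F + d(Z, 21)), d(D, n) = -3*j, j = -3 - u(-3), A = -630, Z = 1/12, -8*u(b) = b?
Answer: I*√100515225290/985 ≈ 321.87*I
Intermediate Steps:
u(b) = -b/8
Z = 1/12 ≈ 0.083333
j = -27/8 (j = -3 - (-1)*(-3)/8 = -3 - 1*3/8 = -3 - 3/8 = -27/8 ≈ -3.3750)
d(D, n) = 81/8 (d(D, n) = -3*(-27/8) = 81/8)
H(F, Y) = (-630 + Y)/(81/8 + F) (H(F, Y) = (Y - 630)/(F + 81/8) = (-630 + Y)/(81/8 + F))
√(H(113, -98) - 103594) = √(8*(-630 - 98)/(81 + 8*113) - 103594) = √(8*(-728)/(81 + 904) - 103594) = √(8*(-728)/985 - 103594) = √(8*(1/985)*(-728) - 103594) = √(-5824/985 - 103594) = √(-102045914/985) = I*√100515225290/985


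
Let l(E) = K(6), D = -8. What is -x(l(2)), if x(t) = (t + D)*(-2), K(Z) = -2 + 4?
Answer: -12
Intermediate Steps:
K(Z) = 2
l(E) = 2
x(t) = 16 - 2*t (x(t) = (t - 8)*(-2) = (-8 + t)*(-2) = 16 - 2*t)
-x(l(2)) = -(16 - 2*2) = -(16 - 4) = -1*12 = -12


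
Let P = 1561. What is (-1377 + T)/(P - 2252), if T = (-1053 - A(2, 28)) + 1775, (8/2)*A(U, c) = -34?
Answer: 1293/1382 ≈ 0.93560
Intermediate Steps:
A(U, c) = -17/2 (A(U, c) = (1/4)*(-34) = -17/2)
T = 1461/2 (T = (-1053 - 1*(-17/2)) + 1775 = (-1053 + 17/2) + 1775 = -2089/2 + 1775 = 1461/2 ≈ 730.50)
(-1377 + T)/(P - 2252) = (-1377 + 1461/2)/(1561 - 2252) = -1293/2/(-691) = -1293/2*(-1/691) = 1293/1382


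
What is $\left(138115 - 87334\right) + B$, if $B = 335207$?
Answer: $385988$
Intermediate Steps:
$\left(138115 - 87334\right) + B = \left(138115 - 87334\right) + 335207 = 50781 + 335207 = 385988$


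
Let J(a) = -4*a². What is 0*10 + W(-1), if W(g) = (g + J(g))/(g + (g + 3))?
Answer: -5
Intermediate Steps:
W(g) = (g - 4*g²)/(3 + 2*g) (W(g) = (g - 4*g²)/(g + (g + 3)) = (g - 4*g²)/(g + (3 + g)) = (g - 4*g²)/(3 + 2*g))
0*10 + W(-1) = 0*10 - (1 - 4*(-1))/(3 + 2*(-1)) = 0 - (1 + 4)/(3 - 2) = 0 - 1*5/1 = 0 - 1*1*5 = 0 - 5 = -5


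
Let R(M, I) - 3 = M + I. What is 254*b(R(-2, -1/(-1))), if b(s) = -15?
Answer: -3810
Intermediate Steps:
R(M, I) = 3 + I + M (R(M, I) = 3 + (M + I) = 3 + (I + M) = 3 + I + M)
254*b(R(-2, -1/(-1))) = 254*(-15) = -3810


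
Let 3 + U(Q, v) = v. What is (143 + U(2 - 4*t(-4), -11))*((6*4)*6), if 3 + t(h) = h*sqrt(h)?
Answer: 18576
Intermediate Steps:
t(h) = -3 + h**(3/2) (t(h) = -3 + h*sqrt(h) = -3 + h**(3/2))
U(Q, v) = -3 + v
(143 + U(2 - 4*t(-4), -11))*((6*4)*6) = (143 + (-3 - 11))*((6*4)*6) = (143 - 14)*(24*6) = 129*144 = 18576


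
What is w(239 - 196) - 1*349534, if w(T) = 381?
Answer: -349153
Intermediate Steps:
w(239 - 196) - 1*349534 = 381 - 1*349534 = 381 - 349534 = -349153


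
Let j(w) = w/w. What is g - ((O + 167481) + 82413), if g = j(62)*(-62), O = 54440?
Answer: -304396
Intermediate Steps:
j(w) = 1
g = -62 (g = 1*(-62) = -62)
g - ((O + 167481) + 82413) = -62 - ((54440 + 167481) + 82413) = -62 - (221921 + 82413) = -62 - 1*304334 = -62 - 304334 = -304396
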